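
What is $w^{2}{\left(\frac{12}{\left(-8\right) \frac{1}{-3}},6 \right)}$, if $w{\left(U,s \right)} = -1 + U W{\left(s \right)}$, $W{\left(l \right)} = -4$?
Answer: $361$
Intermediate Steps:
$w{\left(U,s \right)} = -1 - 4 U$ ($w{\left(U,s \right)} = -1 + U \left(-4\right) = -1 - 4 U$)
$w^{2}{\left(\frac{12}{\left(-8\right) \frac{1}{-3}},6 \right)} = \left(-1 - 4 \frac{12}{\left(-8\right) \frac{1}{-3}}\right)^{2} = \left(-1 - 4 \frac{12}{\left(-8\right) \left(- \frac{1}{3}\right)}\right)^{2} = \left(-1 - 4 \frac{12}{\frac{8}{3}}\right)^{2} = \left(-1 - 4 \cdot 12 \cdot \frac{3}{8}\right)^{2} = \left(-1 - 18\right)^{2} = \left(-19\right)^{2} = 361$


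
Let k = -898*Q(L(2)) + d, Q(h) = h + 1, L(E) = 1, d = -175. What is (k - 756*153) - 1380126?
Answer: -1497765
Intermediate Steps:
Q(h) = 1 + h
k = -1971 (k = -898*(1 + 1) - 175 = -898*2 - 175 = -1796 - 175 = -1971)
(k - 756*153) - 1380126 = (-1971 - 756*153) - 1380126 = (-1971 - 115668) - 1380126 = -117639 - 1380126 = -1497765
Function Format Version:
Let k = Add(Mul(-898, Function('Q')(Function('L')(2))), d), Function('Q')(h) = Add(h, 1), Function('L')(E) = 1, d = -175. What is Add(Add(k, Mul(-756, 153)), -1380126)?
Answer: -1497765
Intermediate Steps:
Function('Q')(h) = Add(1, h)
k = -1971 (k = Add(Mul(-898, Add(1, 1)), -175) = Add(Mul(-898, 2), -175) = Add(-1796, -175) = -1971)
Add(Add(k, Mul(-756, 153)), -1380126) = Add(Add(-1971, Mul(-756, 153)), -1380126) = Add(Add(-1971, -115668), -1380126) = Add(-117639, -1380126) = -1497765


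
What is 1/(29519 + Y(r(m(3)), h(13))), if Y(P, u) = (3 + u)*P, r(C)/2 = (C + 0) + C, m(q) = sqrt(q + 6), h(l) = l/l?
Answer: 1/29567 ≈ 3.3822e-5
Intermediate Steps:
h(l) = 1
m(q) = sqrt(6 + q)
r(C) = 4*C (r(C) = 2*((C + 0) + C) = 2*(C + C) = 2*(2*C) = 4*C)
Y(P, u) = P*(3 + u)
1/(29519 + Y(r(m(3)), h(13))) = 1/(29519 + (4*sqrt(6 + 3))*(3 + 1)) = 1/(29519 + (4*sqrt(9))*4) = 1/(29519 + (4*3)*4) = 1/(29519 + 12*4) = 1/(29519 + 48) = 1/29567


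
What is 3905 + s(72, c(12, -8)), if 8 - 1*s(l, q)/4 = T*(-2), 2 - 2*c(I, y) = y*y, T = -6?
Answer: 3889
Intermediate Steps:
c(I, y) = 1 - y²/2 (c(I, y) = 1 - y*y/2 = 1 - y²/2)
s(l, q) = -16 (s(l, q) = 32 - (-24)*(-2) = 32 - 4*12 = 32 - 48 = -16)
3905 + s(72, c(12, -8)) = 3905 - 16 = 3889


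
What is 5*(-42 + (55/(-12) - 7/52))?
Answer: -9110/39 ≈ -233.59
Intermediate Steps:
5*(-42 + (55/(-12) - 7/52)) = 5*(-42 + (55*(-1/12) - 7*1/52)) = 5*(-42 + (-55/12 - 7/52)) = 5*(-42 - 184/39) = 5*(-1822/39) = -9110/39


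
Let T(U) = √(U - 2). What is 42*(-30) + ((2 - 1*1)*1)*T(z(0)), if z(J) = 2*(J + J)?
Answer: -1260 + I*√2 ≈ -1260.0 + 1.4142*I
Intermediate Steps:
z(J) = 4*J (z(J) = 2*(2*J) = 4*J)
T(U) = √(-2 + U)
42*(-30) + ((2 - 1*1)*1)*T(z(0)) = 42*(-30) + ((2 - 1*1)*1)*√(-2 + 4*0) = -1260 + ((2 - 1)*1)*√(-2 + 0) = -1260 + (1*1)*√(-2) = -1260 + 1*(I*√2) = -1260 + I*√2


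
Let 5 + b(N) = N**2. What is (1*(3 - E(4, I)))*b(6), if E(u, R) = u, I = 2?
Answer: -31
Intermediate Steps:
b(N) = -5 + N**2
(1*(3 - E(4, I)))*b(6) = (1*(3 - 1*4))*(-5 + 6**2) = (1*(3 - 4))*(-5 + 36) = (1*(-1))*31 = -1*31 = -31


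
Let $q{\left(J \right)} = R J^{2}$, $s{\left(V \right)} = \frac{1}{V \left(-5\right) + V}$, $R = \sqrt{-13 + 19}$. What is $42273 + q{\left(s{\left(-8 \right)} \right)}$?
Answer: $42273 + \frac{\sqrt{6}}{1024} \approx 42273.0$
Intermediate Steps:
$R = \sqrt{6} \approx 2.4495$
$s{\left(V \right)} = - \frac{1}{4 V}$ ($s{\left(V \right)} = \frac{1}{- 5 V + V} = \frac{1}{\left(-4\right) V} = - \frac{1}{4 V}$)
$q{\left(J \right)} = \sqrt{6} J^{2}$
$42273 + q{\left(s{\left(-8 \right)} \right)} = 42273 + \sqrt{6} \left(- \frac{1}{4 \left(-8\right)}\right)^{2} = 42273 + \sqrt{6} \left(\left(- \frac{1}{4}\right) \left(- \frac{1}{8}\right)\right)^{2} = 42273 + \frac{\sqrt{6}}{1024}$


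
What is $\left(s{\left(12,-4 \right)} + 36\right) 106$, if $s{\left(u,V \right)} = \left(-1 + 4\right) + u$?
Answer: $5406$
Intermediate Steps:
$s{\left(u,V \right)} = 3 + u$
$\left(s{\left(12,-4 \right)} + 36\right) 106 = \left(\left(3 + 12\right) + 36\right) 106 = \left(15 + 36\right) 106 = 51 \cdot 106 = 5406$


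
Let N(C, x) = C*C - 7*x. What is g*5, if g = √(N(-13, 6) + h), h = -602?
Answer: 25*I*√19 ≈ 108.97*I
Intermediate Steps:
N(C, x) = C² - 7*x
g = 5*I*√19 (g = √(((-13)² - 7*6) - 602) = √((169 - 42) - 602) = √(127 - 602) = √(-475) = 5*I*√19 ≈ 21.794*I)
g*5 = (5*I*√19)*5 = 25*I*√19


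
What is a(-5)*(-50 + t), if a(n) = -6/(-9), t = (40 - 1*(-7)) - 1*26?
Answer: -58/3 ≈ -19.333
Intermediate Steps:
t = 21 (t = (40 + 7) - 26 = 47 - 26 = 21)
a(n) = ⅔ (a(n) = -6*(-⅑) = ⅔)
a(-5)*(-50 + t) = 2*(-50 + 21)/3 = (⅔)*(-29) = -58/3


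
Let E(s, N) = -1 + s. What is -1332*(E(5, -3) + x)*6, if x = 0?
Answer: -31968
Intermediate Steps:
-1332*(E(5, -3) + x)*6 = -1332*((-1 + 5) + 0)*6 = -1332*(4 + 0)*6 = -5328*6 = -1332*24 = -31968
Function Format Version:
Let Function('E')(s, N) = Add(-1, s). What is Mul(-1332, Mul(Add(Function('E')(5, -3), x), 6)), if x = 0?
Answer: -31968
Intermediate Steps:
Mul(-1332, Mul(Add(Function('E')(5, -3), x), 6)) = Mul(-1332, Mul(Add(Add(-1, 5), 0), 6)) = Mul(-1332, Mul(Add(4, 0), 6)) = Mul(-1332, Mul(4, 6)) = Mul(-1332, 24) = -31968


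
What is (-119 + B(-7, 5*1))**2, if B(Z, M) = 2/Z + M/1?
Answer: 640000/49 ≈ 13061.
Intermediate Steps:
B(Z, M) = M + 2/Z (B(Z, M) = 2/Z + M*1 = 2/Z + M = M + 2/Z)
(-119 + B(-7, 5*1))**2 = (-119 + (5*1 + 2/(-7)))**2 = (-119 + (5 + 2*(-1/7)))**2 = (-119 + (5 - 2/7))**2 = (-119 + 33/7)**2 = (-800/7)**2 = 640000/49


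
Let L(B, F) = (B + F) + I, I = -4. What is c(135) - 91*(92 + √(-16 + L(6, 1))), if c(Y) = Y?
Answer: -8237 - 91*I*√13 ≈ -8237.0 - 328.1*I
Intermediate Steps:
L(B, F) = -4 + B + F (L(B, F) = (B + F) - 4 = -4 + B + F)
c(135) - 91*(92 + √(-16 + L(6, 1))) = 135 - 91*(92 + √(-16 + (-4 + 6 + 1))) = 135 - 91*(92 + √(-16 + 3)) = 135 - 91*(92 + √(-13)) = 135 - 91*(92 + I*√13) = 135 - (8372 + 91*I*√13) = 135 + (-8372 - 91*I*√13) = -8237 - 91*I*√13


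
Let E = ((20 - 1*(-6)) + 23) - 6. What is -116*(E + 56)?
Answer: -11484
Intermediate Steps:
E = 43 (E = ((20 + 6) + 23) - 6 = (26 + 23) - 6 = 49 - 6 = 43)
-116*(E + 56) = -116*(43 + 56) = -116*99 = -11484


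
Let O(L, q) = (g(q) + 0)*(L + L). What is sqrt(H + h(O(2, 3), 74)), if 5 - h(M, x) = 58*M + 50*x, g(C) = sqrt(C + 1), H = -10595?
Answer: I*sqrt(14754) ≈ 121.47*I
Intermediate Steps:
g(C) = sqrt(1 + C)
O(L, q) = 2*L*sqrt(1 + q) (O(L, q) = (sqrt(1 + q) + 0)*(L + L) = sqrt(1 + q)*(2*L) = 2*L*sqrt(1 + q))
h(M, x) = 5 - 58*M - 50*x (h(M, x) = 5 - (58*M + 50*x) = 5 - (50*x + 58*M) = 5 + (-58*M - 50*x) = 5 - 58*M - 50*x)
sqrt(H + h(O(2, 3), 74)) = sqrt(-10595 + (5 - 116*2*sqrt(1 + 3) - 50*74)) = sqrt(-10595 + (5 - 116*2*sqrt(4) - 3700)) = sqrt(-10595 + (5 - 116*2*2 - 3700)) = sqrt(-10595 + (5 - 58*8 - 3700)) = sqrt(-10595 + (5 - 464 - 3700)) = sqrt(-10595 - 4159) = sqrt(-14754) = I*sqrt(14754)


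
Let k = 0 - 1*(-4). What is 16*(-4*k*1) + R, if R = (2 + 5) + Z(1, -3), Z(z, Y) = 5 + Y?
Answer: -247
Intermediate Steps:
k = 4 (k = 0 + 4 = 4)
R = 9 (R = (2 + 5) + (5 - 3) = 7 + 2 = 9)
16*(-4*k*1) + R = 16*(-4*4*1) + 9 = 16*(-16*1) + 9 = 16*(-16) + 9 = -256 + 9 = -247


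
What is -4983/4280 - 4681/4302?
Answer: -20735773/9206280 ≈ -2.2523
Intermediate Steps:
-4983/4280 - 4681/4302 = -20735773/9206280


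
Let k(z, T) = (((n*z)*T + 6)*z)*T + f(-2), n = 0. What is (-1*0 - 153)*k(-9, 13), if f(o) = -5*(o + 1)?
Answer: 106641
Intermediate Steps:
f(o) = -5 - 5*o (f(o) = -5*(1 + o) = -5 - 5*o)
k(z, T) = 5 + 6*T*z (k(z, T) = (((0*z)*T + 6)*z)*T + (-5 - 5*(-2)) = ((0*T + 6)*z)*T + (-5 + 10) = ((0 + 6)*z)*T + 5 = (6*z)*T + 5 = 6*T*z + 5 = 5 + 6*T*z)
(-1*0 - 153)*k(-9, 13) = (-1*0 - 153)*(5 + 6*13*(-9)) = (0 - 153)*(5 - 702) = -153*(-697) = 106641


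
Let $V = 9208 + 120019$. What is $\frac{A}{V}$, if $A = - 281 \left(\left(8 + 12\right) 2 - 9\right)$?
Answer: $- \frac{8711}{129227} \approx -0.067409$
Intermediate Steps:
$V = 129227$
$A = -8711$ ($A = - 281 \left(20 \cdot 2 - 9\right) = - 281 \left(40 - 9\right) = \left(-281\right) 31 = -8711$)
$\frac{A}{V} = - \frac{8711}{129227}$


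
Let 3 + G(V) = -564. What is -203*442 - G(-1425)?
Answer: -89159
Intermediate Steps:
G(V) = -567 (G(V) = -3 - 564 = -567)
-203*442 - G(-1425) = -203*442 - 1*(-567) = -89726 + 567 = -89159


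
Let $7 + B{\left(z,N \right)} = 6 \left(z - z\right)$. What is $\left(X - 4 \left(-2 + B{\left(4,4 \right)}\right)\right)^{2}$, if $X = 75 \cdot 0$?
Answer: $1296$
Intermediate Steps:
$B{\left(z,N \right)} = -7$ ($B{\left(z,N \right)} = -7 + 6 \left(z - z\right) = -7 + 6 \cdot 0 = -7 + 0 = -7$)
$X = 0$
$\left(X - 4 \left(-2 + B{\left(4,4 \right)}\right)\right)^{2} = \left(0 - 4 \left(-2 - 7\right)\right)^{2} = \left(0 - -36\right)^{2} = \left(0 + 36\right)^{2} = 36^{2} = 1296$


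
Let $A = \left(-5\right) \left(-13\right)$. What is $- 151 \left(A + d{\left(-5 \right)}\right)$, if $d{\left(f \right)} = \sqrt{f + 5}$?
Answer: $-9815$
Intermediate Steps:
$d{\left(f \right)} = \sqrt{5 + f}$
$A = 65$
$- 151 \left(A + d{\left(-5 \right)}\right) = - 151 \left(65 + \sqrt{5 - 5}\right) = - 151 \left(65 + \sqrt{0}\right) = - 151 \left(65 + 0\right) = \left(-151\right) 65 = -9815$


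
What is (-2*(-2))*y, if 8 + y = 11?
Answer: 12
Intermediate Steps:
y = 3 (y = -8 + 11 = 3)
(-2*(-2))*y = -2*(-2)*3 = 4*3 = 12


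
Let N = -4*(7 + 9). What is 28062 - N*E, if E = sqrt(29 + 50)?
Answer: 28062 + 64*sqrt(79) ≈ 28631.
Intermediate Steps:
N = -64 (N = -4*16 = -64)
E = sqrt(79) ≈ 8.8882
28062 - N*E = 28062 - (-64)*sqrt(79) = 28062 + 64*sqrt(79)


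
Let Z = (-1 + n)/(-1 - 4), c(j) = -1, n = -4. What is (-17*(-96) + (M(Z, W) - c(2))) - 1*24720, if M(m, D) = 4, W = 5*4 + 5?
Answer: -23083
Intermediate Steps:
Z = 1 (Z = (-1 - 4)/(-1 - 4) = -5/(-5) = -5*(-⅕) = 1)
W = 25 (W = 20 + 5 = 25)
(-17*(-96) + (M(Z, W) - c(2))) - 1*24720 = (-17*(-96) + (4 - 1*(-1))) - 1*24720 = (1632 + (4 + 1)) - 24720 = (1632 + 5) - 24720 = 1637 - 24720 = -23083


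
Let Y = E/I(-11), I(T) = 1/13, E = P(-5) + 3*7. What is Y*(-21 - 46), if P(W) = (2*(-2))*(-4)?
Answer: -32227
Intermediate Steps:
P(W) = 16 (P(W) = -4*(-4) = 16)
E = 37 (E = 16 + 3*7 = 16 + 21 = 37)
I(T) = 1/13
Y = 481 (Y = 37/(1/13) = 37*13 = 481)
Y*(-21 - 46) = 481*(-21 - 46) = 481*(-67) = -32227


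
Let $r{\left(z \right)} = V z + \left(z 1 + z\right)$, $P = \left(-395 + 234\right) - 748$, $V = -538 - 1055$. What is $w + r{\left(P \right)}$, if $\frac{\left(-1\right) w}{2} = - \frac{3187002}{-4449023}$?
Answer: $\frac{6434255220033}{4449023} \approx 1.4462 \cdot 10^{6}$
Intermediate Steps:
$V = -1593$ ($V = -538 - 1055 = -1593$)
$P = -909$ ($P = -161 - 748 = -909$)
$r{\left(z \right)} = - 1591 z$ ($r{\left(z \right)} = - 1593 z + \left(z 1 + z\right) = - 1593 z + \left(z + z\right) = - 1593 z + 2 z = - 1591 z$)
$w = - \frac{6374004}{4449023}$ ($w = - 2 \left(- \frac{3187002}{-4449023}\right) = - 2 \left(\left(-3187002\right) \left(- \frac{1}{4449023}\right)\right) = \left(-2\right) \frac{3187002}{4449023} = - \frac{6374004}{4449023} \approx -1.4327$)
$w + r{\left(P \right)} = - \frac{6374004}{4449023} - -1446219 = - \frac{6374004}{4449023} + 1446219 = \frac{6434255220033}{4449023}$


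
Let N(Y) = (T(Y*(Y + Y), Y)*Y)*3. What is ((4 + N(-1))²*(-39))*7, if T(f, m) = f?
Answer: -1092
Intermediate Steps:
N(Y) = 6*Y³ (N(Y) = ((Y*(Y + Y))*Y)*3 = ((Y*(2*Y))*Y)*3 = ((2*Y²)*Y)*3 = (2*Y³)*3 = 6*Y³)
((4 + N(-1))²*(-39))*7 = ((4 + 6*(-1)³)²*(-39))*7 = ((4 + 6*(-1))²*(-39))*7 = ((4 - 6)²*(-39))*7 = ((-2)²*(-39))*7 = (4*(-39))*7 = -156*7 = -1092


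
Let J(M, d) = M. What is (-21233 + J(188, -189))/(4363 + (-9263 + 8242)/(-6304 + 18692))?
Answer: -86901820/18015941 ≈ -4.8236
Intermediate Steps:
(-21233 + J(188, -189))/(4363 + (-9263 + 8242)/(-6304 + 18692)) = (-21233 + 188)/(4363 + (-9263 + 8242)/(-6304 + 18692)) = -21045/(4363 - 1021/12388) = -21045/54047823/12388 = -21045*12388/54047823 = -86901820/18015941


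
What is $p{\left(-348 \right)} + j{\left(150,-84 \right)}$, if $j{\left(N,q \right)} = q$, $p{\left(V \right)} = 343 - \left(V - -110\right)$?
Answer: $497$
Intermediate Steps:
$p{\left(V \right)} = 233 - V$ ($p{\left(V \right)} = 343 - \left(V + 110\right) = 343 - \left(110 + V\right) = 233 - V$)
$p{\left(-348 \right)} + j{\left(150,-84 \right)} = \left(233 - -348\right) - 84 = \left(233 + 348\right) - 84 = 581 - 84 = 497$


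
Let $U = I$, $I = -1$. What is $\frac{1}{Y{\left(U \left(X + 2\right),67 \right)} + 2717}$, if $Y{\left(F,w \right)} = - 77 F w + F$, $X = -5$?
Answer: $- \frac{1}{12757} \approx -7.8388 \cdot 10^{-5}$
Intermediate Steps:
$U = -1$
$Y{\left(F,w \right)} = F - 77 F w$ ($Y{\left(F,w \right)} = - 77 F w + F = F - 77 F w$)
$\frac{1}{Y{\left(U \left(X + 2\right),67 \right)} + 2717} = \frac{1}{- (-5 + 2) \left(1 - 5159\right) + 2717} = \frac{1}{\left(-1\right) \left(-3\right) \left(1 - 5159\right) + 2717} = \frac{1}{3 \left(-5158\right) + 2717} = \frac{1}{-15474 + 2717} = \frac{1}{-12757} = - \frac{1}{12757}$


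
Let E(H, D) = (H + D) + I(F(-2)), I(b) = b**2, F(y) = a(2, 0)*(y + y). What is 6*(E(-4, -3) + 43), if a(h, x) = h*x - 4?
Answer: 1752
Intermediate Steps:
a(h, x) = -4 + h*x
F(y) = -8*y (F(y) = (-4 + 2*0)*(y + y) = (-4 + 0)*(2*y) = -8*y)
E(H, D) = 256 + D + H (E(H, D) = (H + D) + (-8*(-2))**2 = (D + H) + 16**2 = (D + H) + 256 = 256 + D + H)
6*(E(-4, -3) + 43) = 6*((256 - 3 - 4) + 43) = 6*(249 + 43) = 6*292 = 1752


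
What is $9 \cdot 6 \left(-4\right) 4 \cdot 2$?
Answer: $-1728$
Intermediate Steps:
$9 \cdot 6 \left(-4\right) 4 \cdot 2 = 54 \left(\left(-16\right) 2\right) = 54 \left(-32\right) = -1728$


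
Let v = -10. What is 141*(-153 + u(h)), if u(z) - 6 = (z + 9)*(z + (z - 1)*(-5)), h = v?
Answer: -27072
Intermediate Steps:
h = -10
u(z) = 6 + (5 - 4*z)*(9 + z) (u(z) = 6 + (z + 9)*(z + (z - 1)*(-5)) = 6 + (9 + z)*(z + (-1 + z)*(-5)) = 6 + (9 + z)*(z + (5 - 5*z)) = 6 + (9 + z)*(5 - 4*z) = 6 + (5 - 4*z)*(9 + z))
141*(-153 + u(h)) = 141*(-153 + (51 - 31*(-10) - 4*(-10)**2)) = 141*(-153 + (51 + 310 - 4*100)) = 141*(-153 + (51 + 310 - 400)) = 141*(-153 - 39) = 141*(-192) = -27072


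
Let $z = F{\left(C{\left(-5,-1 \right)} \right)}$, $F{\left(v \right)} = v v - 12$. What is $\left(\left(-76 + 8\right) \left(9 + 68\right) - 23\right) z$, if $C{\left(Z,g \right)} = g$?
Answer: $57849$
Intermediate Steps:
$F{\left(v \right)} = -12 + v^{2}$ ($F{\left(v \right)} = v^{2} - 12 = -12 + v^{2}$)
$z = -11$ ($z = -12 + \left(-1\right)^{2} = -12 + 1 = -11$)
$\left(\left(-76 + 8\right) \left(9 + 68\right) - 23\right) z = \left(\left(-76 + 8\right) \left(9 + 68\right) - 23\right) \left(-11\right) = \left(\left(-68\right) 77 - 23\right) \left(-11\right) = \left(-5236 - 23\right) \left(-11\right) = \left(-5259\right) \left(-11\right) = 57849$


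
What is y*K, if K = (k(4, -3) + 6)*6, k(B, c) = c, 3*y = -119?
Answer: -714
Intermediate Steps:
y = -119/3 (y = (1/3)*(-119) = -119/3 ≈ -39.667)
K = 18 (K = (-3 + 6)*6 = 3*6 = 18)
y*K = -119/3*18 = -714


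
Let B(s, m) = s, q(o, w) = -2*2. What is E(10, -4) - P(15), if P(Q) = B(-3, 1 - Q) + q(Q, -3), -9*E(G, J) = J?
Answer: 67/9 ≈ 7.4444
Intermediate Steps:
q(o, w) = -4
E(G, J) = -J/9
P(Q) = -7 (P(Q) = -3 - 4 = -7)
E(10, -4) - P(15) = -⅑*(-4) - 1*(-7) = 4/9 + 7 = 67/9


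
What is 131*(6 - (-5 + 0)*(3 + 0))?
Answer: 2751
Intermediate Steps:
131*(6 - (-5 + 0)*(3 + 0)) = 131*(6 - (-5)*3) = 131*(6 - 1*(-15)) = 131*(6 + 15) = 131*21 = 2751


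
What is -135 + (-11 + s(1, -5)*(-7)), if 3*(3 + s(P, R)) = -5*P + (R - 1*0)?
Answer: -305/3 ≈ -101.67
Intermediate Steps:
s(P, R) = -3 - 5*P/3 + R/3 (s(P, R) = -3 + (-5*P + (R - 1*0))/3 = -3 + (-5*P + (R + 0))/3 = -3 + (-5*P + R)/3 = -3 + (R - 5*P)/3 = -3 + (-5*P/3 + R/3) = -3 - 5*P/3 + R/3)
-135 + (-11 + s(1, -5)*(-7)) = -135 + (-11 + (-3 - 5/3*1 + (⅓)*(-5))*(-7)) = -135 + (-11 + (-3 - 5/3 - 5/3)*(-7)) = -135 + (-11 - 19/3*(-7)) = -135 + (-11 + 133/3) = -135 + 100/3 = -305/3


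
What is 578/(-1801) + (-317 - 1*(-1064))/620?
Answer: 986987/1116620 ≈ 0.88391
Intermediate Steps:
578/(-1801) + (-317 - 1*(-1064))/620 = 578*(-1/1801) + (-317 + 1064)*(1/620) = -578/1801 + 747*(1/620) = -578/1801 + 747/620 = 986987/1116620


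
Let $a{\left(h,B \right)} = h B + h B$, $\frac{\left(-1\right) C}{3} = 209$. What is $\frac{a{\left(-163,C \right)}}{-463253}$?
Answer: $- \frac{204402}{463253} \approx -0.44123$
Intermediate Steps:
$C = -627$ ($C = \left(-3\right) 209 = -627$)
$a{\left(h,B \right)} = 2 B h$ ($a{\left(h,B \right)} = B h + B h = 2 B h$)
$\frac{a{\left(-163,C \right)}}{-463253} = \frac{2 \left(-627\right) \left(-163\right)}{-463253} = 204402 \left(- \frac{1}{463253}\right) = - \frac{204402}{463253}$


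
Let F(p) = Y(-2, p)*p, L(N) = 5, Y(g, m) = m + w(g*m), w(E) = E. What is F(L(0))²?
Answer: 625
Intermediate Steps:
Y(g, m) = m + g*m
F(p) = -p² (F(p) = (p*(1 - 2))*p = (p*(-1))*p = (-p)*p = -p²)
F(L(0))² = (-1*5²)² = (-1*25)² = (-25)² = 625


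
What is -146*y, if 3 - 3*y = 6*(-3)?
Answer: -1022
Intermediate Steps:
y = 7 (y = 1 - 2*(-3) = 1 - ⅓*(-18) = 1 + 6 = 7)
-146*y = -146*7 = -1022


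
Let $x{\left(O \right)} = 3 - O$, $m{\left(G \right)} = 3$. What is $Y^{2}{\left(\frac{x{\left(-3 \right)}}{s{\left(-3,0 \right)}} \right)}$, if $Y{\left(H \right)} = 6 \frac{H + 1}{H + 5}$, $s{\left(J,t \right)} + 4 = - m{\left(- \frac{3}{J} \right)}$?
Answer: $\frac{36}{841} \approx 0.042806$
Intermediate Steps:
$s{\left(J,t \right)} = -7$ ($s{\left(J,t \right)} = -4 - 3 = -7$)
$Y{\left(H \right)} = \frac{6 \left(1 + H\right)}{5 + H}$ ($Y{\left(H \right)} = 6 \frac{1 + H}{5 + H} = \frac{6 \left(1 + H\right)}{5 + H}$)
$Y^{2}{\left(\frac{x{\left(-3 \right)}}{s{\left(-3,0 \right)}} \right)} = \left(\frac{6 \left(1 + \frac{3 - -3}{-7}\right)}{5 + \frac{3 - -3}{-7}}\right)^{2} = \left(\frac{6 \left(1 + \left(3 + 3\right) \left(- \frac{1}{7}\right)\right)}{5 + \left(3 + 3\right) \left(- \frac{1}{7}\right)}\right)^{2} = \left(\frac{6 \left(1 + 6 \left(- \frac{1}{7}\right)\right)}{5 + 6 \left(- \frac{1}{7}\right)}\right)^{2} = \left(\frac{6 \left(1 - \frac{6}{7}\right)}{5 - \frac{6}{7}}\right)^{2} = \left(6 \frac{1}{\frac{29}{7}} \cdot \frac{1}{7}\right)^{2} = \left(6 \cdot \frac{7}{29} \cdot \frac{1}{7}\right)^{2} = \left(\frac{6}{29}\right)^{2} = \frac{36}{841}$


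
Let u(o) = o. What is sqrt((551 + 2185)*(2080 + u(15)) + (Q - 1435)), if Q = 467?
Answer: 2*sqrt(1432738) ≈ 2393.9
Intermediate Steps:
sqrt((551 + 2185)*(2080 + u(15)) + (Q - 1435)) = sqrt((551 + 2185)*(2080 + 15) + (467 - 1435)) = sqrt(2736*2095 - 968) = sqrt(5731920 - 968) = sqrt(5730952) = 2*sqrt(1432738)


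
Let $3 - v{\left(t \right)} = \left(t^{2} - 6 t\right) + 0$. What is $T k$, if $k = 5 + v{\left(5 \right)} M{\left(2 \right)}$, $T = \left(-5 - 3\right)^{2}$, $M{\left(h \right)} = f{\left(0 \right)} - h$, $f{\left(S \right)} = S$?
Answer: $-704$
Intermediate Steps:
$M{\left(h \right)} = - h$ ($M{\left(h \right)} = 0 - h = - h$)
$v{\left(t \right)} = 3 - t^{2} + 6 t$ ($v{\left(t \right)} = 3 - \left(\left(t^{2} - 6 t\right) + 0\right) = 3 - \left(t^{2} - 6 t\right) = 3 - t^{2} + 6 t$)
$T = 64$ ($T = \left(-8\right)^{2} = 64$)
$k = -11$ ($k = 5 + \left(3 - 5^{2} + 6 \cdot 5\right) \left(\left(-1\right) 2\right) = 5 + \left(3 - 25 + 30\right) \left(-2\right) = 5 + 8 \left(-2\right) = 5 - 16 = -11$)
$T k = 64 \left(-11\right) = -704$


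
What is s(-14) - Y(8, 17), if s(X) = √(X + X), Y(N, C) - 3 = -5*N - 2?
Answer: 39 + 2*I*√7 ≈ 39.0 + 5.2915*I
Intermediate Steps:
Y(N, C) = 1 - 5*N (Y(N, C) = 3 + (-5*N - 2) = 3 + (-2 - 5*N) = 1 - 5*N)
s(X) = √2*√X (s(X) = √(2*X) = √2*√X)
s(-14) - Y(8, 17) = √2*√(-14) - (1 - 5*8) = √2*(I*√14) - (1 - 40) = 2*I*√7 - 1*(-39) = 2*I*√7 + 39 = 39 + 2*I*√7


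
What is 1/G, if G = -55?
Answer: -1/55 ≈ -0.018182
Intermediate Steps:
1/G = 1/(-55) = -1/55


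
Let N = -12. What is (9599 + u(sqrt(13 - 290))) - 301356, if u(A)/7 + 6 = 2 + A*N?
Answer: -291785 - 84*I*sqrt(277) ≈ -2.9179e+5 - 1398.0*I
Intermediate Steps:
u(A) = -28 - 84*A (u(A) = -42 + 7*(2 + A*(-12)) = -42 + 7*(2 - 12*A) = -42 + (14 - 84*A) = -28 - 84*A)
(9599 + u(sqrt(13 - 290))) - 301356 = (9599 + (-28 - 84*sqrt(13 - 290))) - 301356 = (9599 + (-28 - 84*I*sqrt(277))) - 301356 = (9571 - 84*I*sqrt(277)) - 301356 = -291785 - 84*I*sqrt(277)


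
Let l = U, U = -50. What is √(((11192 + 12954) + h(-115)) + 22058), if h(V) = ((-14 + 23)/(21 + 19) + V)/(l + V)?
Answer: √20126765406/660 ≈ 214.95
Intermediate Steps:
l = -50
h(V) = (9/40 + V)/(-50 + V) (h(V) = ((-14 + 23)/(21 + 19) + V)/(-50 + V) = (9/40 + V)/(-50 + V))
√(((11192 + 12954) + h(-115)) + 22058) = √(((11192 + 12954) + (9/40 - 115)/(-50 - 115)) + 22058) = √((24146 - 4591/40/(-165)) + 22058) = √((24146 - 1/165*(-4591/40)) + 22058) = √((24146 + 4591/6600) + 22058) = √(159368191/6600 + 22058) = √(304950991/6600) = √20126765406/660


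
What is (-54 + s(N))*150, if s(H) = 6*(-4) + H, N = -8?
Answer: -12900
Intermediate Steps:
s(H) = -24 + H
(-54 + s(N))*150 = (-54 + (-24 - 8))*150 = (-54 - 32)*150 = -86*150 = -12900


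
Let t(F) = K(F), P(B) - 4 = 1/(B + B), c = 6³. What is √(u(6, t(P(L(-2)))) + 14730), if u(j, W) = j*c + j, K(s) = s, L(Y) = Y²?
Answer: 4*√1002 ≈ 126.62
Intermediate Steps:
c = 216
P(B) = 4 + 1/(2*B) (P(B) = 4 + 1/(B + B) = 4 + 1/(2*B))
t(F) = F
u(j, W) = 217*j (u(j, W) = j*216 + j = 216*j + j = 217*j)
√(u(6, t(P(L(-2)))) + 14730) = √(217*6 + 14730) = √(1302 + 14730) = √16032 = 4*√1002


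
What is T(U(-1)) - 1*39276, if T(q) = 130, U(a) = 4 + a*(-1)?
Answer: -39146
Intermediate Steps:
U(a) = 4 - a
T(U(-1)) - 1*39276 = 130 - 1*39276 = 130 - 39276 = -39146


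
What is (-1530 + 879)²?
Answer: 423801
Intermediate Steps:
(-1530 + 879)² = (-651)² = 423801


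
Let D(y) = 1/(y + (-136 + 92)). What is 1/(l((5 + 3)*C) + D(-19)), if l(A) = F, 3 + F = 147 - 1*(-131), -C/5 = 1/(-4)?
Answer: 63/17324 ≈ 0.0036366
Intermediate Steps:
C = 5/4 (C = -5/(-4) = -5*(-¼) = 5/4 ≈ 1.2500)
D(y) = 1/(-44 + y) (D(y) = 1/(y - 44) = 1/(-44 + y))
F = 275 (F = -3 + (147 - 1*(-131)) = -3 + (147 + 131) = -3 + 278 = 275)
l(A) = 275
1/(l((5 + 3)*C) + D(-19)) = 1/(275 + 1/(-44 - 19)) = 1/(275 + 1/(-63)) = 1/(275 - 1/63) = 1/(17324/63) = 63/17324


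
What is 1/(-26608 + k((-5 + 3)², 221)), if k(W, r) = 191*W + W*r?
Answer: -1/24960 ≈ -4.0064e-5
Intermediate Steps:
1/(-26608 + k((-5 + 3)², 221)) = 1/(-26608 + (-5 + 3)²*(191 + 221)) = 1/(-26608 + (-2)²*412) = 1/(-26608 + 4*412) = 1/(-26608 + 1648) = 1/(-24960) = -1/24960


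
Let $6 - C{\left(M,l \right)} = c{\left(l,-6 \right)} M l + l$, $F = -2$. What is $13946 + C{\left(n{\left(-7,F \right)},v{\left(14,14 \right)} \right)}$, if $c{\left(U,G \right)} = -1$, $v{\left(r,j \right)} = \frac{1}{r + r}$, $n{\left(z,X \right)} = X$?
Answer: $\frac{390653}{28} \approx 13952.0$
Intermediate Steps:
$v{\left(r,j \right)} = \frac{1}{2 r}$
$C{\left(M,l \right)} = 6 - l + M l$ ($C{\left(M,l \right)} = 6 - \left(- M l + l\right) = 6 - \left(l - M l\right) = 6 + \left(- l + M l\right) = 6 - l + M l$)
$13946 + C{\left(n{\left(-7,F \right)},v{\left(14,14 \right)} \right)} = 13946 - \left(-6 + \frac{1}{28} + 2 \cdot \frac{1}{2} \cdot \frac{1}{14}\right) = 13946 - - \frac{165}{28} = 13946 + \frac{165}{28} = \frac{390653}{28}$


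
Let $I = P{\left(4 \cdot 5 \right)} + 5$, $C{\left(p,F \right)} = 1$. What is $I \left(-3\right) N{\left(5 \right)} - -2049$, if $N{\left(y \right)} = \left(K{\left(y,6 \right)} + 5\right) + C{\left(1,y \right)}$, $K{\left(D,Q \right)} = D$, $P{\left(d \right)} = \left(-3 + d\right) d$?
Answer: $-9336$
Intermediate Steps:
$P{\left(d \right)} = d \left(-3 + d\right)$
$I = 345$ ($I = 4 \cdot 5 \left(-3 + 4 \cdot 5\right) + 5 = 20 \left(-3 + 20\right) + 5 = 20 \cdot 17 + 5 = 340 + 5 = 345$)
$N{\left(y \right)} = 6 + y$ ($N{\left(y \right)} = \left(y + 5\right) + 1 = \left(5 + y\right) + 1 = 6 + y$)
$I \left(-3\right) N{\left(5 \right)} - -2049 = 345 \left(-3\right) \left(6 + 5\right) - -2049 = \left(-1035\right) 11 + 2049 = -11385 + 2049 = -9336$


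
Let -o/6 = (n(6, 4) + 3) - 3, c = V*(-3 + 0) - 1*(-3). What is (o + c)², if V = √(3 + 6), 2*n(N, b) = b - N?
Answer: 0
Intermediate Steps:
n(N, b) = b/2 - N/2 (n(N, b) = (b - N)/2 = b/2 - N/2)
V = 3 (V = √9 = 3)
c = -6 (c = 3*(-3 + 0) - 1*(-3) = 3*(-3) + 3 = -9 + 3 = -6)
o = 6 (o = -6*((((½)*4 - ½*6) + 3) - 3) = -6*(((2 - 3) + 3) - 3) = -6*((-1 + 3) - 3) = -6*(2 - 3) = -6*(-1) = 6)
(o + c)² = (6 - 6)² = 0² = 0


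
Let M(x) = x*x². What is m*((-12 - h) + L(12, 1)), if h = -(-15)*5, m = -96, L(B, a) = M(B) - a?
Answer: -157440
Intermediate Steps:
M(x) = x³
L(B, a) = B³ - a
h = 75 (h = -1*(-75) = 75)
m*((-12 - h) + L(12, 1)) = -96*((-12 - 1*75) + (12³ - 1*1)) = -96*((-12 - 75) + (1728 - 1)) = -96*(-87 + 1727) = -96*1640 = -157440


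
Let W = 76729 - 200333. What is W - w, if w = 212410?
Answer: -336014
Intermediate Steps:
W = -123604
W - w = -123604 - 1*212410 = -123604 - 212410 = -336014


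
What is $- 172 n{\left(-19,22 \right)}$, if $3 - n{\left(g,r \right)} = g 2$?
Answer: $-7052$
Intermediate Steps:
$n{\left(g,r \right)} = 3 - 2 g$ ($n{\left(g,r \right)} = 3 - g 2 = 3 - 2 g$)
$- 172 n{\left(-19,22 \right)} = - 172 \left(3 - -38\right) = - 172 \left(3 + 38\right) = \left(-172\right) 41 = -7052$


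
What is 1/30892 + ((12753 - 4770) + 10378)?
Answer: 567208013/30892 ≈ 18361.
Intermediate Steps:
1/30892 + ((12753 - 4770) + 10378) = 1/30892 + (7983 + 10378) = 1/30892 + 18361 = 567208013/30892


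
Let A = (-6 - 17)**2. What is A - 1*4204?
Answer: -3675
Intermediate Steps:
A = 529 (A = (-23)**2 = 529)
A - 1*4204 = 529 - 1*4204 = 529 - 4204 = -3675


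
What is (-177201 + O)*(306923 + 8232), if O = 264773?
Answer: 27598753660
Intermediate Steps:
(-177201 + O)*(306923 + 8232) = (-177201 + 264773)*(306923 + 8232) = 87572*315155 = 27598753660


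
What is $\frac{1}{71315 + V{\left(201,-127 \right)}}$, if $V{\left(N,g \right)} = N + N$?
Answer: $\frac{1}{71717} \approx 1.3944 \cdot 10^{-5}$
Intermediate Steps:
$V{\left(N,g \right)} = 2 N$
$\frac{1}{71315 + V{\left(201,-127 \right)}} = \frac{1}{71315 + 2 \cdot 201} = \frac{1}{71315 + 402} = \frac{1}{71717}$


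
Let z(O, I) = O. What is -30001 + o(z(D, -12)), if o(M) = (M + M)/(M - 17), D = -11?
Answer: -420003/14 ≈ -30000.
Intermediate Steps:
o(M) = 2*M/(-17 + M) (o(M) = (2*M)/(-17 + M) = 2*M/(-17 + M))
-30001 + o(z(D, -12)) = -30001 + 2*(-11)/(-17 - 11) = -30001 + 2*(-11)/(-28) = -30001 + 2*(-11)*(-1/28) = -30001 + 11/14 = -420003/14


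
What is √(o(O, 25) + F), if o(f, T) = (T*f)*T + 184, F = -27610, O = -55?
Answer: I*√61801 ≈ 248.6*I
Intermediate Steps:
o(f, T) = 184 + f*T² (o(f, T) = f*T² + 184 = 184 + f*T²)
√(o(O, 25) + F) = √((184 - 55*25²) - 27610) = √((184 - 55*625) - 27610) = √((184 - 34375) - 27610) = √(-34191 - 27610) = √(-61801) = I*√61801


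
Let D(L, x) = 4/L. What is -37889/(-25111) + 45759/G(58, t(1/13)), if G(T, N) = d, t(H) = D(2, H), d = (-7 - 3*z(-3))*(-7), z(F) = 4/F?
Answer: 54754758/25111 ≈ 2180.5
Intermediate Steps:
d = 21 (d = (-7 - 12/(-3))*(-7) = (-7 - 12*(-1)/3)*(-7) = (-7 - 3*(-4/3))*(-7) = (-7 + 4)*(-7) = -3*(-7) = 21)
t(H) = 2 (t(H) = 4/2 = 4*(1/2) = 2)
G(T, N) = 21
-37889/(-25111) + 45759/G(58, t(1/13)) = -37889/(-25111) + 45759/21 = -37889*(-1/25111) + 45759*(1/21) = 37889/25111 + 2179 = 54754758/25111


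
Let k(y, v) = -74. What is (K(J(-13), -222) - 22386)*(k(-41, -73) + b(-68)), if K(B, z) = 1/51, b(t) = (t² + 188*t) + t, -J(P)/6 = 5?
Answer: 9478268870/51 ≈ 1.8585e+8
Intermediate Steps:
J(P) = -30 (J(P) = -6*5 = -30)
b(t) = t² + 189*t
K(B, z) = 1/51
(K(J(-13), -222) - 22386)*(k(-41, -73) + b(-68)) = (1/51 - 22386)*(-74 - 68*(189 - 68)) = -1141685*(-74 - 68*121)/51 = -1141685*(-74 - 8228)/51 = -1141685/51*(-8302) = 9478268870/51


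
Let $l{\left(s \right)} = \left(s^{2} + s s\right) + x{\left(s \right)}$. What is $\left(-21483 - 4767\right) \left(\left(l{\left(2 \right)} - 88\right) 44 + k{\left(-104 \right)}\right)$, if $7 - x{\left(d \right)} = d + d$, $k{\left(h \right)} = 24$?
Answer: $88305000$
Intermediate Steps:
$x{\left(d \right)} = 7 - 2 d$ ($x{\left(d \right)} = 7 - \left(d + d\right) = 7 - 2 d$)
$l{\left(s \right)} = 7 - 2 s + 2 s^{2}$ ($l{\left(s \right)} = \left(s^{2} + s s\right) - \left(-7 + 2 s\right) = \left(s^{2} + s^{2}\right) - \left(-7 + 2 s\right) = 2 s^{2} - \left(-7 + 2 s\right) = 7 - 2 s + 2 s^{2}$)
$\left(-21483 - 4767\right) \left(\left(l{\left(2 \right)} - 88\right) 44 + k{\left(-104 \right)}\right) = \left(-21483 - 4767\right) \left(\left(\left(7 - 4 + 2 \cdot 2^{2}\right) - 88\right) 44 + 24\right) = - 26250 \left(\left(\left(7 - 4 + 2 \cdot 4\right) - 88\right) 44 + 24\right) = - 26250 \left(\left(\left(7 - 4 + 8\right) - 88\right) 44 + 24\right) = - 26250 \left(\left(11 - 88\right) 44 + 24\right) = - 26250 \left(\left(-77\right) 44 + 24\right) = - 26250 \left(-3388 + 24\right) = \left(-26250\right) \left(-3364\right) = 88305000$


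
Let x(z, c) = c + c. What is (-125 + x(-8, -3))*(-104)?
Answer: 13624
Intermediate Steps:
x(z, c) = 2*c
(-125 + x(-8, -3))*(-104) = (-125 + 2*(-3))*(-104) = (-125 - 6)*(-104) = -131*(-104) = 13624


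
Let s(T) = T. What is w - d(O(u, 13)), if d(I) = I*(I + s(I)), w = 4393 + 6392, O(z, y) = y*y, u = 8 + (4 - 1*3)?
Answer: -46337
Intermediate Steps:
u = 9 (u = 8 + (4 - 3) = 8 + 1 = 9)
O(z, y) = y²
w = 10785
d(I) = 2*I² (d(I) = I*(I + I) = I*(2*I) = 2*I²)
w - d(O(u, 13)) = 10785 - 2*(13²)² = 10785 - 2*169² = 10785 - 2*28561 = 10785 - 1*57122 = 10785 - 57122 = -46337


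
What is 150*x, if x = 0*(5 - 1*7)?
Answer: 0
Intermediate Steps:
x = 0 (x = 0*(5 - 7) = 0*(-2) = 0)
150*x = 150*0 = 0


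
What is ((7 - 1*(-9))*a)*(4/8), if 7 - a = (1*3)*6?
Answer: -88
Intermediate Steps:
a = -11 (a = 7 - 1*3*6 = 7 - 3*6 = 7 - 1*18 = 7 - 18 = -11)
((7 - 1*(-9))*a)*(4/8) = ((7 - 1*(-9))*(-11))*(4/8) = ((7 + 9)*(-11))*(4*(⅛)) = (16*(-11))*(½) = -176*½ = -88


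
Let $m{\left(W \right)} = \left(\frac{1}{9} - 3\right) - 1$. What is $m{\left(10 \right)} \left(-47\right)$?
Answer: $\frac{1645}{9} \approx 182.78$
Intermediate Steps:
$m{\left(W \right)} = - \frac{35}{9}$ ($m{\left(W \right)} = \left(\frac{1}{9} - 3\right) - 1 = - \frac{26}{9} - 1 = - \frac{35}{9}$)
$m{\left(10 \right)} \left(-47\right) = \left(- \frac{35}{9}\right) \left(-47\right) = \frac{1645}{9}$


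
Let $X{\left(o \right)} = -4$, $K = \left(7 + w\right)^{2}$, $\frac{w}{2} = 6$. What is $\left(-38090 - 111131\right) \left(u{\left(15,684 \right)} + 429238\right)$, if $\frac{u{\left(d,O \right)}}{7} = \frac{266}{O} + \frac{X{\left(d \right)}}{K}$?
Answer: $- \frac{416208065102689}{6498} \approx -6.4052 \cdot 10^{10}$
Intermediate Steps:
$w = 12$ ($w = 2 \cdot 6 = 12$)
$K = 361$ ($K = \left(7 + 12\right)^{2} = 19^{2} = 361$)
$u{\left(d,O \right)} = - \frac{28}{361} + \frac{1862}{O}$ ($u{\left(d,O \right)} = 7 \left(\frac{266}{O} - \frac{4}{361}\right) = 7 \left(- \frac{4}{361} + \frac{266}{O}\right) = - \frac{28}{361} + \frac{1862}{O}$)
$\left(-38090 - 111131\right) \left(u{\left(15,684 \right)} + 429238\right) = \left(-38090 - 111131\right) \left(\left(- \frac{28}{361} + \frac{1862}{684}\right) + 429238\right) = - 149221 \left(\left(- \frac{28}{361} + 1862 \cdot \frac{1}{684}\right) + 429238\right) = - 149221 \left(\left(- \frac{28}{361} + \frac{49}{18}\right) + 429238\right) = - 149221 \left(\frac{17185}{6498} + 429238\right) = \left(-149221\right) \frac{2789205709}{6498} = - \frac{416208065102689}{6498}$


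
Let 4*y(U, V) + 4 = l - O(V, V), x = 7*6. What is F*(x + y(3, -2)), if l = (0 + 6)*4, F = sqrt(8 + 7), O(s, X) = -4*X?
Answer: 45*sqrt(15) ≈ 174.28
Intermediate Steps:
F = sqrt(15) ≈ 3.8730
x = 42
l = 24 (l = 6*4 = 24)
y(U, V) = 5 + V (y(U, V) = -1 + (24 - (-4)*V)/4 = -1 + (24 + 4*V)/4 = -1 + (6 + V) = 5 + V)
F*(x + y(3, -2)) = sqrt(15)*(42 + (5 - 2)) = sqrt(15)*(42 + 3) = sqrt(15)*45 = 45*sqrt(15)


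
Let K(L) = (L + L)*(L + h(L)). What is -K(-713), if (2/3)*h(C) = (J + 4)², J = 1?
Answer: -963263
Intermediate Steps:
h(C) = 75/2 (h(C) = 3*(1 + 4)²/2 = (3/2)*5² = (3/2)*25 = 75/2)
K(L) = 2*L*(75/2 + L) (K(L) = (L + L)*(L + 75/2) = (2*L)*(75/2 + L) = 2*L*(75/2 + L))
-K(-713) = -(-713)*(75 + 2*(-713)) = -(-713)*(75 - 1426) = -(-713)*(-1351) = -1*963263 = -963263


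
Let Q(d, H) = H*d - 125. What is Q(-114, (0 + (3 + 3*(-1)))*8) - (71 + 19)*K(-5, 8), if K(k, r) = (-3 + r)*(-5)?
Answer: 2125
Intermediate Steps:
K(k, r) = 15 - 5*r
Q(d, H) = -125 + H*d
Q(-114, (0 + (3 + 3*(-1)))*8) - (71 + 19)*K(-5, 8) = (-125 + ((0 + (3 + 3*(-1)))*8)*(-114)) - (71 + 19)*(15 - 5*8) = (-125 + ((0 + (3 - 3))*8)*(-114)) - 90*(15 - 40) = (-125 + ((0 + 0)*8)*(-114)) - 90*(-25) = (-125 + (0*8)*(-114)) - 1*(-2250) = (-125 + 0*(-114)) + 2250 = (-125 + 0) + 2250 = -125 + 2250 = 2125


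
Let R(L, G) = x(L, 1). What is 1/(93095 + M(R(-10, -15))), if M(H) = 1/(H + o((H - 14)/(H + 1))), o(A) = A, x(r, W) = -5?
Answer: 1/93091 ≈ 1.0742e-5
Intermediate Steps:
R(L, G) = -5
M(H) = 1/(H + (-14 + H)/(1 + H)) (M(H) = 1/(H + (H - 14)/(H + 1)) = 1/(H + (-14 + H)/(1 + H)))
1/(93095 + M(R(-10, -15))) = 1/(93095 + (1 - 5)/(-14 - 5 - 5*(1 - 5))) = 1/(93095 - 4/(-14 - 5 - 5*(-4))) = 1/(93095 - 4/(-14 - 5 + 20)) = 1/(93095 - 4/1) = 1/(93095 + 1*(-4)) = 1/(93095 - 4) = 1/93091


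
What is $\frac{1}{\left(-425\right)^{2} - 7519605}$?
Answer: $- \frac{1}{7338980} \approx -1.3626 \cdot 10^{-7}$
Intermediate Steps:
$\frac{1}{\left(-425\right)^{2} - 7519605} = \frac{1}{180625 - 7519605} = \frac{1}{-7338980} = - \frac{1}{7338980}$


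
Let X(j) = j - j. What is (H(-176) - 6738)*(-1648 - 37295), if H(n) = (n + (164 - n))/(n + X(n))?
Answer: 11547105759/44 ≈ 2.6243e+8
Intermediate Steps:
X(j) = 0
H(n) = 164/n (H(n) = (n + (164 - n))/(n + 0) = 164/n)
(H(-176) - 6738)*(-1648 - 37295) = (164/(-176) - 6738)*(-1648 - 37295) = (164*(-1/176) - 6738)*(-38943) = (-41/44 - 6738)*(-38943) = -296513/44*(-38943) = 11547105759/44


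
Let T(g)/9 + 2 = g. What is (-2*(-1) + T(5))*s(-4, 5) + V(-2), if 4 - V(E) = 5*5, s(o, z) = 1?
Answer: 8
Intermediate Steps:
T(g) = -18 + 9*g
V(E) = -21 (V(E) = 4 - 5*5 = 4 - 1*25 = 4 - 25 = -21)
(-2*(-1) + T(5))*s(-4, 5) + V(-2) = (-2*(-1) + (-18 + 9*5))*1 - 21 = (2 + (-18 + 45))*1 - 21 = (2 + 27)*1 - 21 = 29*1 - 21 = 29 - 21 = 8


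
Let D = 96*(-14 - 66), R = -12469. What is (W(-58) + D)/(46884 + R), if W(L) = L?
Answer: -7738/34415 ≈ -0.22484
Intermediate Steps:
D = -7680 (D = 96*(-80) = -7680)
(W(-58) + D)/(46884 + R) = (-58 - 7680)/(46884 - 12469) = -7738/34415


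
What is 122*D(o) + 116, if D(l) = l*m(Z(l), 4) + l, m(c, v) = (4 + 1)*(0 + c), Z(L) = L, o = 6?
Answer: 22808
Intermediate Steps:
m(c, v) = 5*c
D(l) = l + 5*l² (D(l) = l*(5*l) + l = 5*l² + l = l + 5*l²)
122*D(o) + 116 = 122*(6*(1 + 5*6)) + 116 = 122*(6*(1 + 30)) + 116 = 122*(6*31) + 116 = 122*186 + 116 = 22692 + 116 = 22808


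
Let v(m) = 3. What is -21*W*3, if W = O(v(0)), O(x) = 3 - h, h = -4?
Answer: -441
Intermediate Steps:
O(x) = 7 (O(x) = 3 - 1*(-4) = 3 + 4 = 7)
W = 7
-21*W*3 = -21*7*3 = -147*3 = -441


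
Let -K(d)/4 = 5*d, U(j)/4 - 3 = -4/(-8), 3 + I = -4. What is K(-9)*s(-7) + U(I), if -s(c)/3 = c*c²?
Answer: 185234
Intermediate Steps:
I = -7 (I = -3 - 4 = -7)
U(j) = 14 (U(j) = 12 + 4*(-4/(-8)) = 12 + 4*(-4*(-⅛)) = 12 + 4*(½) = 12 + 2 = 14)
s(c) = -3*c³ (s(c) = -3*c*c² = -3*c³)
K(d) = -20*d
K(-9)*s(-7) + U(I) = (-20*(-9))*(-3*(-7)³) + 14 = 180*(-3*(-343)) + 14 = 180*1029 + 14 = 185220 + 14 = 185234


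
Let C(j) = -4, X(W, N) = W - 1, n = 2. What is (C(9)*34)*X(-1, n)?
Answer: 272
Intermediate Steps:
X(W, N) = -1 + W
(C(9)*34)*X(-1, n) = (-4*34)*(-1 - 1) = -136*(-2) = 272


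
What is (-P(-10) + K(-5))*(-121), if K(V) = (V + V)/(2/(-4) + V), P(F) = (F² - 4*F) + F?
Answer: 15510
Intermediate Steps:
P(F) = F² - 3*F
K(V) = 2*V/(-½ + V) (K(V) = (2*V)/(2*(-¼) + V) = (2*V)/(-½ + V) = 2*V/(-½ + V))
(-P(-10) + K(-5))*(-121) = (-(-10)*(-3 - 10) + 4*(-5)/(-1 + 2*(-5)))*(-121) = (-(-10)*(-13) + 4*(-5)/(-1 - 10))*(-121) = (-1*130 + 4*(-5)/(-11))*(-121) = (-130 + 4*(-5)*(-1/11))*(-121) = (-130 + 20/11)*(-121) = -1410/11*(-121) = 15510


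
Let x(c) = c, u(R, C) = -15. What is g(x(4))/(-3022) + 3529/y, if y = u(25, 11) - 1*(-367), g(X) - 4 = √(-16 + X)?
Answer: 5331615/531872 - I*√3/1511 ≈ 10.024 - 0.0011463*I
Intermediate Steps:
g(X) = 4 + √(-16 + X)
y = 352 (y = -15 - 1*(-367) = -15 + 367 = 352)
g(x(4))/(-3022) + 3529/y = (4 + √(-16 + 4))/(-3022) + 3529/352 = (4 + √(-12))*(-1/3022) + 3529*(1/352) = (4 + 2*I*√3)*(-1/3022) + 3529/352 = (-2/1511 - I*√3/1511) + 3529/352 = 5331615/531872 - I*√3/1511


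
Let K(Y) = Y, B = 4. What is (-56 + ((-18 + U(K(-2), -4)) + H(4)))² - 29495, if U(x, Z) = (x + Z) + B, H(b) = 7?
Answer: -24734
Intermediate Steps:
U(x, Z) = 4 + Z + x (U(x, Z) = (x + Z) + 4 = (Z + x) + 4 = 4 + Z + x)
(-56 + ((-18 + U(K(-2), -4)) + H(4)))² - 29495 = (-56 + ((-18 + (4 - 4 - 2)) + 7))² - 29495 = (-56 + ((-18 - 2) + 7))² - 29495 = (-56 + (-20 + 7))² - 29495 = (-56 - 13)² - 29495 = (-69)² - 29495 = 4761 - 29495 = -24734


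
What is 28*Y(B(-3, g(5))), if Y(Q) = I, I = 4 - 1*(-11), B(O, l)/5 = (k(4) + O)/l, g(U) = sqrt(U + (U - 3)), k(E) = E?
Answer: 420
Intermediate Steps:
g(U) = sqrt(-3 + 2*U) (g(U) = sqrt(U + (-3 + U)) = sqrt(-3 + 2*U))
B(O, l) = 5*(4 + O)/l (B(O, l) = 5*((4 + O)/l) = 5*(4 + O)/l)
I = 15 (I = 4 + 11 = 15)
Y(Q) = 15
28*Y(B(-3, g(5))) = 28*15 = 420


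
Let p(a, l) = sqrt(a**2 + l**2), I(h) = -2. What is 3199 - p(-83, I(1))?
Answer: 3199 - sqrt(6893) ≈ 3116.0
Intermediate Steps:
3199 - p(-83, I(1)) = 3199 - sqrt((-83)**2 + (-2)**2) = 3199 - sqrt(6889 + 4) = 3199 - sqrt(6893)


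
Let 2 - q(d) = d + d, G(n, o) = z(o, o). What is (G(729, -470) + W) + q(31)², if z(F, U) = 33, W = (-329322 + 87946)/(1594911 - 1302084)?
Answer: 1063599115/292827 ≈ 3632.2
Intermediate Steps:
W = -241376/292827 ≈ -0.82430
G(n, o) = 33
q(d) = 2 - 2*d (q(d) = 2 - (d + d) = 2 - 2*d)
(G(729, -470) + W) + q(31)² = (33 - 241376/292827) + (2 - 2*31)² = 9421915/292827 + (2 - 62)² = 9421915/292827 + (-60)² = 9421915/292827 + 3600 = 1063599115/292827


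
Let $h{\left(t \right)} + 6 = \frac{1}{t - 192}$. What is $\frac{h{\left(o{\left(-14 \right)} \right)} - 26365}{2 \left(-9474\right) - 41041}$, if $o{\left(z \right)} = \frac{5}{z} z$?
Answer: $\frac{4931378}{11217943} \approx 0.4396$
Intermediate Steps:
$o{\left(z \right)} = 5$
$h{\left(t \right)} = -6 + \frac{1}{-192 + t}$ ($h{\left(t \right)} = -6 + \frac{1}{t - 192} = -6 + \frac{1}{-192 + t}$)
$\frac{h{\left(o{\left(-14 \right)} \right)} - 26365}{2 \left(-9474\right) - 41041} = \frac{\frac{1153 - 30}{-192 + 5} - 26365}{2 \left(-9474\right) - 41041} = \frac{\frac{1153 - 30}{-187} - 26365}{-18948 - 41041} = \frac{\left(- \frac{1}{187}\right) 1123 - 26365}{-59989} = \left(- \frac{1123}{187} - 26365\right) \left(- \frac{1}{59989}\right) = \left(- \frac{4931378}{187}\right) \left(- \frac{1}{59989}\right) = \frac{4931378}{11217943}$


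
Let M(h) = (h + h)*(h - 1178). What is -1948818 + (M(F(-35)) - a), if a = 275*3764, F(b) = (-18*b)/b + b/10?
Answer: -5864679/2 ≈ -2.9323e+6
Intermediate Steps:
F(b) = -18 + b/10 (F(b) = -18 + b*(⅒) = -18 + b/10)
M(h) = 2*h*(-1178 + h) (M(h) = (2*h)*(-1178 + h) = 2*h*(-1178 + h))
a = 1035100
-1948818 + (M(F(-35)) - a) = -1948818 + (2*(-18 + (⅒)*(-35))*(-1178 + (-18 + (⅒)*(-35))) - 1*1035100) = -1948818 + (2*(-18 - 7/2)*(-1178 + (-18 - 7/2)) - 1035100) = -1948818 + (2*(-43/2)*(-1178 - 43/2) - 1035100) = -1948818 + (2*(-43/2)*(-2399/2) - 1035100) = -1948818 + (103157/2 - 1035100) = -1948818 - 1967043/2 = -5864679/2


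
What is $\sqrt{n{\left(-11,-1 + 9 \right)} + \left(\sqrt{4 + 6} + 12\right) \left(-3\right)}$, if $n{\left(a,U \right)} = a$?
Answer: $\sqrt{-47 - 3 \sqrt{10}} \approx 7.5158 i$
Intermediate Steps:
$\sqrt{n{\left(-11,-1 + 9 \right)} + \left(\sqrt{4 + 6} + 12\right) \left(-3\right)} = \sqrt{-11 + \left(\sqrt{4 + 6} + 12\right) \left(-3\right)} = \sqrt{-11 + \left(\sqrt{10} + 12\right) \left(-3\right)} = \sqrt{-11 + \left(12 + \sqrt{10}\right) \left(-3\right)} = \sqrt{-11 - \left(36 + 3 \sqrt{10}\right)} = \sqrt{-47 - 3 \sqrt{10}}$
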